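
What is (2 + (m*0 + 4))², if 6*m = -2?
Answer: 36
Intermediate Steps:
m = -⅓ (m = (⅙)*(-2) = -⅓ ≈ -0.33333)
(2 + (m*0 + 4))² = (2 + (-⅓*0 + 4))² = (2 + (0 + 4))² = (2 + 4)² = 6² = 36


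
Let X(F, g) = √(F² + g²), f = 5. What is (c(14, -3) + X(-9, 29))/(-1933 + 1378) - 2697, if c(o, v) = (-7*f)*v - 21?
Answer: -498973/185 - √922/555 ≈ -2697.2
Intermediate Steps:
c(o, v) = -21 - 35*v (c(o, v) = (-7*5)*v - 21 = -35*v - 21 = -21 - 35*v)
(c(14, -3) + X(-9, 29))/(-1933 + 1378) - 2697 = ((-21 - 35*(-3)) + √((-9)² + 29²))/(-1933 + 1378) - 2697 = ((-21 + 105) + √(81 + 841))/(-555) - 2697 = (84 + √922)*(-1/555) - 2697 = (-28/185 - √922/555) - 2697 = -498973/185 - √922/555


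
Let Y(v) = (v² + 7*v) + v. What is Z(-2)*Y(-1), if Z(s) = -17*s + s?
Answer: -224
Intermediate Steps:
Z(s) = -16*s
Y(v) = v² + 8*v
Z(-2)*Y(-1) = (-16*(-2))*(-(8 - 1)) = 32*(-1*7) = 32*(-7) = -224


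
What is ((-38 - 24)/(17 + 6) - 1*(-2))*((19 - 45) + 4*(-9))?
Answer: 992/23 ≈ 43.130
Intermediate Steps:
((-38 - 24)/(17 + 6) - 1*(-2))*((19 - 45) + 4*(-9)) = (-62/23 + 2)*(-26 - 36) = (-62*1/23 + 2)*(-62) = (-62/23 + 2)*(-62) = -16/23*(-62) = 992/23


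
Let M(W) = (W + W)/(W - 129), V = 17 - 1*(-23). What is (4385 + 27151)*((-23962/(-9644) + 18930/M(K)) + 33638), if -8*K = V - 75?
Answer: -125594657749224/16877 ≈ -7.4418e+9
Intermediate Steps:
V = 40 (V = 17 + 23 = 40)
K = 35/8 (K = -(40 - 75)/8 = -⅛*(-35) = 35/8 ≈ 4.3750)
M(W) = 2*W/(-129 + W) (M(W) = (2*W)/(-129 + W) = 2*W/(-129 + W))
(4385 + 27151)*((-23962/(-9644) + 18930/M(K)) + 33638) = (4385 + 27151)*((-23962/(-9644) + 18930/((2*(35/8)/(-129 + 35/8)))) + 33638) = 31536*((-23962*(-1/9644) + 18930/((2*(35/8)/(-997/8)))) + 33638) = 31536*((11981/4822 + 18930/((2*(35/8)*(-8/997)))) + 33638) = 31536*((11981/4822 + 18930/(-70/997)) + 33638) = 31536*((11981/4822 + 18930*(-997/70)) + 33638) = 31536*((11981/4822 - 1887321/7) + 33638) = 31536*(-9100577995/33754 + 33638) = 31536*(-7965160943/33754) = -125594657749224/16877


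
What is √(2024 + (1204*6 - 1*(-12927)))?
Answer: 5*√887 ≈ 148.91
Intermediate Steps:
√(2024 + (1204*6 - 1*(-12927))) = √(2024 + (7224 + 12927)) = √(2024 + 20151) = √22175 = 5*√887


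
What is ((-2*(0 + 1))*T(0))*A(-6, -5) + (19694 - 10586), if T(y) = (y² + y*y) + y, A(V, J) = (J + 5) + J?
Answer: 9108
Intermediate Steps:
A(V, J) = 5 + 2*J (A(V, J) = (5 + J) + J = 5 + 2*J)
T(y) = y + 2*y² (T(y) = (y² + y²) + y = 2*y² + y = y + 2*y²)
((-2*(0 + 1))*T(0))*A(-6, -5) + (19694 - 10586) = ((-2*(0 + 1))*(0*(1 + 2*0)))*(5 + 2*(-5)) + (19694 - 10586) = ((-2*1)*(0*(1 + 0)))*(5 - 10) + 9108 = -0*(-5) + 9108 = -2*0*(-5) + 9108 = 0*(-5) + 9108 = 0 + 9108 = 9108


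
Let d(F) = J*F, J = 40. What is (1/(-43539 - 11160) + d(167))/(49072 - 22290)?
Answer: 365389319/1464948618 ≈ 0.24942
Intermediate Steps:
d(F) = 40*F
(1/(-43539 - 11160) + d(167))/(49072 - 22290) = (1/(-43539 - 11160) + 40*167)/(49072 - 22290) = (1/(-54699) + 6680)/26782 = (-1/54699 + 6680)*(1/26782) = (365389319/54699)*(1/26782) = 365389319/1464948618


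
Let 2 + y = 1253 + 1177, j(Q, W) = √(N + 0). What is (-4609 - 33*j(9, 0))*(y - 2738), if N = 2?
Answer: 1428790 + 10230*√2 ≈ 1.4433e+6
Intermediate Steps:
j(Q, W) = √2 (j(Q, W) = √(2 + 0) = √2)
y = 2428 (y = -2 + (1253 + 1177) = -2 + 2430 = 2428)
(-4609 - 33*j(9, 0))*(y - 2738) = (-4609 - 33*√2)*(2428 - 2738) = (-4609 - 33*√2)*(-310) = 1428790 + 10230*√2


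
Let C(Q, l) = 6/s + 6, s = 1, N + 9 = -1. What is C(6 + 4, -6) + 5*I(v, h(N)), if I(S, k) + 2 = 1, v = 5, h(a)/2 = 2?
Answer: 7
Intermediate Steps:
N = -10 (N = -9 - 1 = -10)
h(a) = 4 (h(a) = 2*2 = 4)
I(S, k) = -1 (I(S, k) = -2 + 1 = -1)
C(Q, l) = 12 (C(Q, l) = 6/1 + 6 = 6*1 + 6 = 6 + 6 = 12)
C(6 + 4, -6) + 5*I(v, h(N)) = 12 + 5*(-1) = 12 - 5 = 7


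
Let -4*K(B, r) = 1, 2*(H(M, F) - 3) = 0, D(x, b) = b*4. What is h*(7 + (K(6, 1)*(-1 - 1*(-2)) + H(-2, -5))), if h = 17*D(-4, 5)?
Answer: 3315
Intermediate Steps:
D(x, b) = 4*b
H(M, F) = 3 (H(M, F) = 3 + (½)*0 = 3 + 0 = 3)
K(B, r) = -¼ (K(B, r) = -¼*1 = -¼)
h = 340 (h = 17*(4*5) = 17*20 = 340)
h*(7 + (K(6, 1)*(-1 - 1*(-2)) + H(-2, -5))) = 340*(7 + (-(-1 - 1*(-2))/4 + 3)) = 340*(7 + (-(-1 + 2)/4 + 3)) = 340*(7 + (-¼*1 + 3)) = 340*(7 + (-¼ + 3)) = 340*(7 + 11/4) = 340*(39/4) = 3315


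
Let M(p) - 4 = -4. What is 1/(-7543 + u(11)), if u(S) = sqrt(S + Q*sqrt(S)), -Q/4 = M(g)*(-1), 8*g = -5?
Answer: -7543/56896838 - sqrt(11)/56896838 ≈ -0.00013263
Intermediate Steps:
g = -5/8 (g = (1/8)*(-5) = -5/8 ≈ -0.62500)
M(p) = 0 (M(p) = 4 - 4 = 0)
Q = 0 (Q = -0*(-1) = -4*0 = 0)
u(S) = sqrt(S) (u(S) = sqrt(S + 0*sqrt(S)) = sqrt(S + 0) = sqrt(S))
1/(-7543 + u(11)) = 1/(-7543 + sqrt(11))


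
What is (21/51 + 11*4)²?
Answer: 570025/289 ≈ 1972.4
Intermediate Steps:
(21/51 + 11*4)² = (21*(1/51) + 44)² = (7/17 + 44)² = (755/17)² = 570025/289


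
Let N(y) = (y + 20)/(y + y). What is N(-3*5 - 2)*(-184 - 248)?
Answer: 648/17 ≈ 38.118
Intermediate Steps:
N(y) = (20 + y)/(2*y) (N(y) = (20 + y)/((2*y)) = (20 + y)*(1/(2*y)) = (20 + y)/(2*y))
N(-3*5 - 2)*(-184 - 248) = ((20 + (-3*5 - 2))/(2*(-3*5 - 2)))*(-184 - 248) = ((20 + (-15 - 2))/(2*(-15 - 2)))*(-432) = ((½)*(20 - 17)/(-17))*(-432) = ((½)*(-1/17)*3)*(-432) = -3/34*(-432) = 648/17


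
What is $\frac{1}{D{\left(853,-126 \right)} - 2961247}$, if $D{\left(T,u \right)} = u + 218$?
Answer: $- \frac{1}{2961155} \approx -3.3771 \cdot 10^{-7}$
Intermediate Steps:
$D{\left(T,u \right)} = 218 + u$
$\frac{1}{D{\left(853,-126 \right)} - 2961247} = \frac{1}{\left(218 - 126\right) - 2961247} = \frac{1}{92 - 2961247} = \frac{1}{-2961155} = - \frac{1}{2961155}$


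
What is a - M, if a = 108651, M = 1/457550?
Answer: 49713265049/457550 ≈ 1.0865e+5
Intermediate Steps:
M = 1/457550 ≈ 2.1856e-6
a - M = 108651 - 1*1/457550 = 108651 - 1/457550 = 49713265049/457550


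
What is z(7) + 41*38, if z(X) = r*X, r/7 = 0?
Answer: 1558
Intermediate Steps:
r = 0 (r = 7*0 = 0)
z(X) = 0 (z(X) = 0*X = 0)
z(7) + 41*38 = 0 + 41*38 = 0 + 1558 = 1558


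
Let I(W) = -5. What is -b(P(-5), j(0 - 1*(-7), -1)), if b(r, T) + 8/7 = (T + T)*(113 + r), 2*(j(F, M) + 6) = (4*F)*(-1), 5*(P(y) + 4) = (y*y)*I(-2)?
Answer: 23528/7 ≈ 3361.1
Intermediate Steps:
P(y) = -4 - y**2 (P(y) = -4 + ((y*y)*(-5))/5 = -4 + (y**2*(-5))/5 = -4 + (-5*y**2)/5 = -4 - y**2)
j(F, M) = -6 - 2*F (j(F, M) = -6 + ((4*F)*(-1))/2 = -6 + (-4*F)/2 = -6 - 2*F)
b(r, T) = -8/7 + 2*T*(113 + r) (b(r, T) = -8/7 + (T + T)*(113 + r) = -8/7 + (2*T)*(113 + r) = -8/7 + 2*T*(113 + r))
-b(P(-5), j(0 - 1*(-7), -1)) = -(-8/7 + 226*(-6 - 2*(0 - 1*(-7))) + 2*(-6 - 2*(0 - 1*(-7)))*(-4 - 1*(-5)**2)) = -(-8/7 + 226*(-6 - 2*(0 + 7)) + 2*(-6 - 2*(0 + 7))*(-4 - 1*25)) = -(-8/7 + 226*(-6 - 2*7) + 2*(-6 - 2*7)*(-4 - 25)) = -(-8/7 + 226*(-6 - 14) + 2*(-6 - 14)*(-29)) = -(-8/7 + 226*(-20) + 2*(-20)*(-29)) = -(-8/7 - 4520 + 1160) = -1*(-23528/7) = 23528/7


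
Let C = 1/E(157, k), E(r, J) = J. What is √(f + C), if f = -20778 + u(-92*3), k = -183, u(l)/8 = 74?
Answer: I*√676009137/183 ≈ 142.08*I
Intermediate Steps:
u(l) = 592 (u(l) = 8*74 = 592)
f = -20186 (f = -20778 + 592 = -20186)
C = -1/183 (C = 1/(-183) = -1/183 ≈ -0.0054645)
√(f + C) = √(-20186 - 1/183) = √(-3694039/183) = I*√676009137/183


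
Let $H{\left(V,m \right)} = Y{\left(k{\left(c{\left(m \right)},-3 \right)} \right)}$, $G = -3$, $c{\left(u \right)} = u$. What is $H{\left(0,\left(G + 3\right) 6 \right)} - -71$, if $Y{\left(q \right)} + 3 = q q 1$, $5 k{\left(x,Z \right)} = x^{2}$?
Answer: $68$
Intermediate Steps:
$k{\left(x,Z \right)} = \frac{x^{2}}{5}$
$Y{\left(q \right)} = -3 + q^{2}$ ($Y{\left(q \right)} = -3 + q q 1 = -3 + q^{2} \cdot 1 = -3 + q^{2}$)
$H{\left(V,m \right)} = -3 + \frac{m^{4}}{25}$ ($H{\left(V,m \right)} = -3 + \left(\frac{m^{2}}{5}\right)^{2} = -3 + \frac{m^{4}}{25}$)
$H{\left(0,\left(G + 3\right) 6 \right)} - -71 = \left(-3 + \frac{\left(\left(-3 + 3\right) 6\right)^{4}}{25}\right) - -71 = \left(-3 + \frac{\left(0 \cdot 6\right)^{4}}{25}\right) + 71 = \left(-3 + \frac{0^{4}}{25}\right) + 71 = \left(-3 + \frac{1}{25} \cdot 0\right) + 71 = \left(-3 + 0\right) + 71 = -3 + 71 = 68$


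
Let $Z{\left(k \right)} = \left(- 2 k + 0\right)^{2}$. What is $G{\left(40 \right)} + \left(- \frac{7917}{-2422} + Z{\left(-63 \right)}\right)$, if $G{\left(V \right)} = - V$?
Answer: $\frac{5480387}{346} \approx 15839.0$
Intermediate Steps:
$Z{\left(k \right)} = 4 k^{2}$ ($Z{\left(k \right)} = \left(- 2 k\right)^{2} = 4 k^{2}$)
$G{\left(40 \right)} + \left(- \frac{7917}{-2422} + Z{\left(-63 \right)}\right) = \left(-1\right) 40 + \left(- \frac{7917}{-2422} + 4 \left(-63\right)^{2}\right) = -40 + \left(\left(-7917\right) \left(- \frac{1}{2422}\right) + 4 \cdot 3969\right) = -40 + \left(\frac{1131}{346} + 15876\right) = -40 + \frac{5494227}{346} = \frac{5480387}{346}$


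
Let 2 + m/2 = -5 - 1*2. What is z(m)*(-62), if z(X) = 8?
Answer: -496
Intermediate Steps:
m = -18 (m = -4 + 2*(-5 - 1*2) = -4 + 2*(-5 - 2) = -4 + 2*(-7) = -4 - 14 = -18)
z(m)*(-62) = 8*(-62) = -496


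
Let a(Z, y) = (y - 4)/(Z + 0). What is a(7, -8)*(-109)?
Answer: 1308/7 ≈ 186.86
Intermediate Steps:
a(Z, y) = (-4 + y)/Z
a(7, -8)*(-109) = ((-4 - 8)/7)*(-109) = ((1/7)*(-12))*(-109) = -12/7*(-109) = 1308/7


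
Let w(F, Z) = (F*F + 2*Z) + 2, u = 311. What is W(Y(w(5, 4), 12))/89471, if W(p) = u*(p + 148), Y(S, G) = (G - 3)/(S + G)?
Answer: 2166115/4205137 ≈ 0.51511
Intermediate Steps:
w(F, Z) = 2 + F² + 2*Z (w(F, Z) = (F² + 2*Z) + 2 = 2 + F² + 2*Z)
Y(S, G) = (-3 + G)/(G + S)
W(p) = 46028 + 311*p (W(p) = 311*(p + 148) = 311*(148 + p) = 46028 + 311*p)
W(Y(w(5, 4), 12))/89471 = (46028 + 311*((-3 + 12)/(12 + (2 + 5² + 2*4))))/89471 = (46028 + 311*(9/(12 + (2 + 25 + 8))))*(1/89471) = (46028 + 311*(9/(12 + 35)))*(1/89471) = (46028 + 311*(9/47))*(1/89471) = (46028 + 2799/47)*(1/89471) = (2166115/47)*(1/89471) = 2166115/4205137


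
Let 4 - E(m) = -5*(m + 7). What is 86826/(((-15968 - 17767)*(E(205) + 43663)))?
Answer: -28942/502955115 ≈ -5.7544e-5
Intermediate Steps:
E(m) = 39 + 5*m (E(m) = 4 - (-5)*(m + 7) = 4 - (-5)*(7 + m) = 4 - (-35 - 5*m) = 4 + (35 + 5*m) = 39 + 5*m)
86826/(((-15968 - 17767)*(E(205) + 43663))) = 86826/(((-15968 - 17767)*((39 + 5*205) + 43663))) = 86826/((-33735*((39 + 1025) + 43663))) = 86826/((-33735*(1064 + 43663))) = 86826/((-33735*44727)) = 86826/(-1508865345) = 86826*(-1/1508865345) = -28942/502955115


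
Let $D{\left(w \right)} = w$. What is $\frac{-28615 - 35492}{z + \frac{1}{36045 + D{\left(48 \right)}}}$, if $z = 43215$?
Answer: $- \frac{2313813951}{1559758996} \approx -1.4834$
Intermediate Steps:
$\frac{-28615 - 35492}{z + \frac{1}{36045 + D{\left(48 \right)}}} = \frac{-28615 - 35492}{43215 + \frac{1}{36045 + 48}} = - \frac{64107}{43215 + \frac{1}{36093}} = - \frac{64107}{\frac{1559758996}{36093}} = \left(-64107\right) \frac{36093}{1559758996} = - \frac{2313813951}{1559758996}$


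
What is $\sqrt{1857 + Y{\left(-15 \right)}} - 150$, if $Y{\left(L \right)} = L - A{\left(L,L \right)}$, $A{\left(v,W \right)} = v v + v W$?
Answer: $-150 + 4 \sqrt{87} \approx -112.69$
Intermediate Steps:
$A{\left(v,W \right)} = v^{2} + W v$
$Y{\left(L \right)} = L - 2 L^{2}$ ($Y{\left(L \right)} = L - L \left(L + L\right) = L - L 2 L = L - 2 L^{2}$)
$\sqrt{1857 + Y{\left(-15 \right)}} - 150 = \sqrt{1857 - 15 \left(1 - -30\right)} - 150 = \sqrt{1857 - 15 \left(1 + 30\right)} - 150 = \sqrt{1857 - 465} - 150 = \sqrt{1392} - 150 = 4 \sqrt{87} - 150 = -150 + 4 \sqrt{87}$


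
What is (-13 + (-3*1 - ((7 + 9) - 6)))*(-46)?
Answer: 1196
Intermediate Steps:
(-13 + (-3*1 - ((7 + 9) - 6)))*(-46) = (-13 + (-3 - (16 - 6)))*(-46) = (-13 + (-3 - 1*10))*(-46) = (-13 + (-3 - 10))*(-46) = (-13 - 13)*(-46) = -26*(-46) = 1196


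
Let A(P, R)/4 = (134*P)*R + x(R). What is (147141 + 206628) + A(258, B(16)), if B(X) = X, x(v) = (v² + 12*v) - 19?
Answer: 2568093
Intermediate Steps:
x(v) = -19 + v² + 12*v
A(P, R) = -76 + 4*R² + 48*R + 536*P*R (A(P, R) = 4*((134*P)*R + (-19 + R² + 12*R)) = 4*(134*P*R + (-19 + R² + 12*R)) = 4*(-19 + R² + 12*R + 134*P*R) = -76 + 4*R² + 48*R + 536*P*R)
(147141 + 206628) + A(258, B(16)) = (147141 + 206628) + (-76 + 4*16² + 48*16 + 536*258*16) = 353769 + (-76 + 4*256 + 768 + 2212608) = 353769 + (-76 + 1024 + 768 + 2212608) = 353769 + 2214324 = 2568093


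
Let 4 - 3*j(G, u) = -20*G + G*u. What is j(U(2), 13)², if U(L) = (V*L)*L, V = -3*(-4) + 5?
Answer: 25600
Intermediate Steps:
V = 17 (V = 12 + 5 = 17)
U(L) = 17*L² (U(L) = (17*L)*L = 17*L²)
j(G, u) = 4/3 + 20*G/3 - G*u/3 (j(G, u) = 4/3 - (-20*G + G*u)/3 = 4/3 + (20*G/3 - G*u/3) = 4/3 + 20*G/3 - G*u/3)
j(U(2), 13)² = (4/3 + 20*(17*2²)/3 - ⅓*17*2²*13)² = (4/3 + 20*(17*4)/3 - ⅓*17*4*13)² = (4/3 + (20/3)*68 - ⅓*68*13)² = (4/3 + 1360/3 - 884/3)² = 160² = 25600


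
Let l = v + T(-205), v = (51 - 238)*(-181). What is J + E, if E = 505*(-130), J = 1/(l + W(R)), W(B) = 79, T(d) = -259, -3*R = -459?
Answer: -2210238549/33667 ≈ -65650.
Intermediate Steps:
R = 153 (R = -1/3*(-459) = 153)
v = 33847 (v = -187*(-181) = 33847)
l = 33588 (l = 33847 - 259 = 33588)
J = 1/33667 (J = 1/(33588 + 79) = 1/33667 ≈ 2.9703e-5)
E = -65650
J + E = 1/33667 - 65650 = -2210238549/33667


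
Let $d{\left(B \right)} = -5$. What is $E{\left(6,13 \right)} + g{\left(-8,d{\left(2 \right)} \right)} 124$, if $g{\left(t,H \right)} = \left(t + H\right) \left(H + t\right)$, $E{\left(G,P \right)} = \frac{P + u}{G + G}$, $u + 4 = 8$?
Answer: $\frac{251489}{12} \approx 20957.0$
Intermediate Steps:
$u = 4$ ($u = -4 + 8 = 4$)
$E{\left(G,P \right)} = \frac{4 + P}{2 G}$ ($E{\left(G,P \right)} = \frac{P + 4}{G + G} = \frac{4 + P}{2 G}$)
$g{\left(t,H \right)} = \left(H + t\right)^{2}$ ($g{\left(t,H \right)} = \left(H + t\right) \left(H + t\right) = \left(H + t\right)^{2}$)
$E{\left(6,13 \right)} + g{\left(-8,d{\left(2 \right)} \right)} 124 = \frac{4 + 13}{2 \cdot 6} + \left(-5 - 8\right)^{2} \cdot 124 = \frac{1}{2} \cdot \frac{1}{6} \cdot 17 + \left(-13\right)^{2} \cdot 124 = \frac{17}{12} + 169 \cdot 124 = \frac{17}{12} + 20956 = \frac{251489}{12}$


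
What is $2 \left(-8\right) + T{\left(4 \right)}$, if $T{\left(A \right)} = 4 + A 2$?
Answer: $-4$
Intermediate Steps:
$T{\left(A \right)} = 4 + 2 A$
$2 \left(-8\right) + T{\left(4 \right)} = 2 \left(-8\right) + \left(4 + 2 \cdot 4\right) = -16 + \left(4 + 8\right) = -16 + 12 = -4$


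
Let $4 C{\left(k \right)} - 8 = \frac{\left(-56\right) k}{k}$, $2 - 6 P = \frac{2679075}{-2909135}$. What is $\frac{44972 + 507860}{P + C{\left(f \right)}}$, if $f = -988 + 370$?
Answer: $- \frac{275702214912}{5741725} \approx -48017.0$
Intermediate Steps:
$P = \frac{1699469}{3490962}$ ($P = \frac{1}{3} - \frac{2679075 \frac{1}{-2909135}}{6} = \frac{1}{3} - \frac{2679075 \left(- \frac{1}{2909135}\right)}{6} = \frac{1}{3} - - \frac{178605}{1163654} = \frac{1}{3} + \frac{178605}{1163654} = \frac{1699469}{3490962} \approx 0.48682$)
$f = -618$
$C{\left(k \right)} = -12$ ($C{\left(k \right)} = 2 + \frac{- 56 k \frac{1}{k}}{4} = 2 + \frac{1}{4} \left(-56\right) = 2 - 14 = -12$)
$\frac{44972 + 507860}{P + C{\left(f \right)}} = \frac{44972 + 507860}{\frac{1699469}{3490962} - 12} = \frac{552832}{- \frac{40192075}{3490962}} = 552832 \left(- \frac{3490962}{40192075}\right) = - \frac{275702214912}{5741725}$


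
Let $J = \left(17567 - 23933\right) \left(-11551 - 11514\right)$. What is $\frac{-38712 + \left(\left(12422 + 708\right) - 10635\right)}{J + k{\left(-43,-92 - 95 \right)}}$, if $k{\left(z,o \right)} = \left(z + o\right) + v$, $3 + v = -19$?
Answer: $- \frac{36217}{146831538} \approx -0.00024666$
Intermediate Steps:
$v = -22$ ($v = -3 - 19 = -22$)
$k{\left(z,o \right)} = -22 + o + z$ ($k{\left(z,o \right)} = \left(z + o\right) - 22 = \left(o + z\right) - 22 = -22 + o + z$)
$J = 146831790$ ($J = \left(-6366\right) \left(-23065\right) = 146831790$)
$\frac{-38712 + \left(\left(12422 + 708\right) - 10635\right)}{J + k{\left(-43,-92 - 95 \right)}} = \frac{-38712 + \left(\left(12422 + 708\right) - 10635\right)}{146831790 - 252} = \frac{-38712 + \left(13130 - 10635\right)}{146831790 - 252} = \frac{-38712 + 2495}{146831790 - 252} = - \frac{36217}{146831790 - 252} = - \frac{36217}{146831538}$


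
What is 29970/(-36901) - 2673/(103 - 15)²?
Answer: -30065823/25978304 ≈ -1.1573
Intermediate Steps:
29970/(-36901) - 2673/(103 - 15)² = 29970*(-1/36901) - 2673/(88²) = -29970/36901 - 2673/7744 = -29970/36901 - 2673*1/7744 = -29970/36901 - 243/704 = -30065823/25978304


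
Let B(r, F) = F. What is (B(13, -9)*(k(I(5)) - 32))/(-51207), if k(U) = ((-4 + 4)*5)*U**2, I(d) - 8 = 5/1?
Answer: -96/17069 ≈ -0.0056242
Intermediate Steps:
I(d) = 13 (I(d) = 8 + 5/1 = 8 + 5*1 = 8 + 5 = 13)
k(U) = 0 (k(U) = (0*5)*U**2 = 0*U**2 = 0)
(B(13, -9)*(k(I(5)) - 32))/(-51207) = -9*(0 - 32)/(-51207) = -9*(-32)*(-1/51207) = 288*(-1/51207) = -96/17069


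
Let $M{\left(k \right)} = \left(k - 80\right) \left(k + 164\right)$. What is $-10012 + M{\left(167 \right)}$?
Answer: $18785$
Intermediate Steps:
$M{\left(k \right)} = \left(-80 + k\right) \left(164 + k\right)$
$-10012 + M{\left(167 \right)} = -10012 + \left(-13120 + 167^{2} + 84 \cdot 167\right) = -10012 + \left(-13120 + 27889 + 14028\right) = -10012 + 28797 = 18785$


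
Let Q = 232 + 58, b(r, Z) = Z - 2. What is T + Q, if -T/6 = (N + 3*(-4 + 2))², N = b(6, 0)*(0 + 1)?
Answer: -94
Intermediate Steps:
b(r, Z) = -2 + Z
N = -2 (N = (-2 + 0)*(0 + 1) = -2*1 = -2)
Q = 290
T = -384 (T = -6*(-2 + 3*(-4 + 2))² = -6*(-2 + 3*(-2))² = -6*(-2 - 6)² = -6*(-8)² = -6*64 = -384)
T + Q = -384 + 290 = -94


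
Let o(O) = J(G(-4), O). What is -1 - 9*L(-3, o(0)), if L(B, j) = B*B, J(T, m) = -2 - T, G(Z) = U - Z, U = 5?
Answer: -82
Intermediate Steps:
G(Z) = 5 - Z
o(O) = -11 (o(O) = -2 - (5 - 1*(-4)) = -2 - (5 + 4) = -2 - 1*9 = -2 - 9 = -11)
L(B, j) = B²
-1 - 9*L(-3, o(0)) = -1 - 9*(-3)² = -1 - 9*9 = -1 - 81 = -82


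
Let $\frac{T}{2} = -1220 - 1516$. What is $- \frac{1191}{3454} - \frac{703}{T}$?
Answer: $- \frac{107605}{497376} \approx -0.21635$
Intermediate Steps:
$T = -5472$ ($T = 2 \left(-1220 - 1516\right) = 2 \left(-2736\right) = -5472$)
$- \frac{1191}{3454} - \frac{703}{T} = - \frac{1191}{3454} - \frac{703}{-5472} = \left(-1191\right) \frac{1}{3454} - - \frac{37}{288} = - \frac{1191}{3454} + \frac{37}{288} = - \frac{107605}{497376}$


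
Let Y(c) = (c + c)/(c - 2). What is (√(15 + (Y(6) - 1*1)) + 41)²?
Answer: (41 + √17)² ≈ 2036.1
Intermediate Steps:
Y(c) = 2*c/(-2 + c) (Y(c) = (2*c)/(-2 + c) = 2*c/(-2 + c))
(√(15 + (Y(6) - 1*1)) + 41)² = (√(15 + (2*6/(-2 + 6) - 1*1)) + 41)² = (√(15 + (2*6/4 - 1)) + 41)² = (√(15 + (2*6*(¼) - 1)) + 41)² = (√(15 + (3 - 1)) + 41)² = (√(15 + 2) + 41)² = (√17 + 41)² = (41 + √17)²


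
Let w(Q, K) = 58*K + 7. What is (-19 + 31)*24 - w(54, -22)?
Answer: 1557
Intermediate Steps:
w(Q, K) = 7 + 58*K
(-19 + 31)*24 - w(54, -22) = (-19 + 31)*24 - (7 + 58*(-22)) = 12*24 - (7 - 1276) = 288 - 1*(-1269) = 288 + 1269 = 1557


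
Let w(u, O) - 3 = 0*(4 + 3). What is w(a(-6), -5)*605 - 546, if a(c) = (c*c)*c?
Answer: 1269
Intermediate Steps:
a(c) = c³ (a(c) = c²*c = c³)
w(u, O) = 3 (w(u, O) = 3 + 0*(4 + 3) = 3 + 0*7 = 3 + 0 = 3)
w(a(-6), -5)*605 - 546 = 3*605 - 546 = 1815 - 546 = 1269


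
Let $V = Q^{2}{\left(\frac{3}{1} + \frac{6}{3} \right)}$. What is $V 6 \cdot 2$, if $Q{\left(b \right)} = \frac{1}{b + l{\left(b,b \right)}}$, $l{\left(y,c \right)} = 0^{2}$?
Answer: $\frac{12}{25} \approx 0.48$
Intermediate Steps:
$l{\left(y,c \right)} = 0$
$Q{\left(b \right)} = \frac{1}{b}$ ($Q{\left(b \right)} = \frac{1}{b + 0} = \frac{1}{b}$)
$V = \frac{1}{25}$ ($V = \left(\frac{1}{\frac{3}{1} + \frac{6}{3}}\right)^{2} = \left(\frac{1}{3 \cdot 1 + 6 \cdot \frac{1}{3}}\right)^{2} = \left(\frac{1}{3 + 2}\right)^{2} = \left(\frac{1}{5}\right)^{2} = \frac{1}{25} \approx 0.04$)
$V 6 \cdot 2 = \frac{6 \cdot 2}{25} = \frac{1}{25} \cdot 12 = \frac{12}{25}$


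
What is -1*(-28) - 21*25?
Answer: -497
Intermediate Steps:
-1*(-28) - 21*25 = 28 - 525 = -497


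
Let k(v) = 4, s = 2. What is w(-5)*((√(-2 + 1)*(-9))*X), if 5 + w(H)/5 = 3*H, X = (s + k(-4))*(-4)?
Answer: -21600*I ≈ -21600.0*I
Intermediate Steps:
X = -24 (X = (2 + 4)*(-4) = 6*(-4) = -24)
w(H) = -25 + 15*H (w(H) = -25 + 5*(3*H) = -25 + 15*H)
w(-5)*((√(-2 + 1)*(-9))*X) = (-25 + 15*(-5))*((√(-2 + 1)*(-9))*(-24)) = (-25 - 75)*((√(-1)*(-9))*(-24)) = -100*I*(-9)*(-24) = -100*(-9*I)*(-24) = -21600*I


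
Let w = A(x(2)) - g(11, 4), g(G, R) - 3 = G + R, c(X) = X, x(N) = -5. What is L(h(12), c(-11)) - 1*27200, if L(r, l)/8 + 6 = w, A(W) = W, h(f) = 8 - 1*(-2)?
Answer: -27432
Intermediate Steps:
h(f) = 10 (h(f) = 8 + 2 = 10)
g(G, R) = 3 + G + R (g(G, R) = 3 + (G + R) = 3 + G + R)
w = -23 (w = -5 - (3 + 11 + 4) = -5 - 1*18 = -5 - 18 = -23)
L(r, l) = -232 (L(r, l) = -48 + 8*(-23) = -48 - 184 = -232)
L(h(12), c(-11)) - 1*27200 = -232 - 1*27200 = -232 - 27200 = -27432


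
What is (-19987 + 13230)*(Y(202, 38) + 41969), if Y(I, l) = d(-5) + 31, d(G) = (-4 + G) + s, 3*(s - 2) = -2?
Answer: -851226589/3 ≈ -2.8374e+8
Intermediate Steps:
s = 4/3 (s = 2 + (1/3)*(-2) = 2 - 2/3 = 4/3 ≈ 1.3333)
d(G) = -8/3 + G (d(G) = (-4 + G) + 4/3 = -8/3 + G)
Y(I, l) = 70/3 (Y(I, l) = (-8/3 - 5) + 31 = -23/3 + 31 = 70/3)
(-19987 + 13230)*(Y(202, 38) + 41969) = (-19987 + 13230)*(70/3 + 41969) = -6757*125977/3 = -851226589/3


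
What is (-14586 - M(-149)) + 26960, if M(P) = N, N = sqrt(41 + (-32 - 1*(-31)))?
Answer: 12374 - 2*sqrt(10) ≈ 12368.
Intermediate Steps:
N = 2*sqrt(10) (N = sqrt(41 + (-32 + 31)) = sqrt(41 - 1) = sqrt(40) = 2*sqrt(10) ≈ 6.3246)
M(P) = 2*sqrt(10)
(-14586 - M(-149)) + 26960 = (-14586 - 2*sqrt(10)) + 26960 = 12374 - 2*sqrt(10)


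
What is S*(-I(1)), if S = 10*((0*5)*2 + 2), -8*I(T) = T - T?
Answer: 0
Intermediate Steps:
I(T) = 0 (I(T) = -(T - T)/8 = -⅛*0 = 0)
S = 20 (S = 10*(0*2 + 2) = 10*(0 + 2) = 10*2 = 20)
S*(-I(1)) = 20*(-1*0) = 20*0 = 0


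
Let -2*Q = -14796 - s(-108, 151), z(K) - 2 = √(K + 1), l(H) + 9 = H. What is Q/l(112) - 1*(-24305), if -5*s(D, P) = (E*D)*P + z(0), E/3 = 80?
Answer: 29022047/1030 ≈ 28177.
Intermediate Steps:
l(H) = -9 + H
z(K) = 2 + √(1 + K) (z(K) = 2 + √(K + 1) = 2 + √(1 + K))
E = 240 (E = 3*80 = 240)
s(D, P) = -⅗ - 48*D*P (s(D, P) = -((240*D)*P + (2 + √(1 + 0)))/5 = -(240*D*P + (2 + √1))/5 = -(240*D*P + (2 + 1))/5 = -(240*D*P + 3)/5 = -(3 + 240*D*P)/5 = -⅗ - 48*D*P)
Q = 3987897/10 (Q = -(-14796 - (-⅗ - 48*(-108)*151))/2 = -(-14796 - (-⅗ + 782784))/2 = -(-14796 - 1*3913917/5)/2 = -(-14796 - 3913917/5)/2 = -½*(-3987897/5) = 3987897/10 ≈ 3.9879e+5)
Q/l(112) - 1*(-24305) = 3987897/(10*(-9 + 112)) - 1*(-24305) = (3987897/10)/103 + 24305 = (3987897/10)*(1/103) + 24305 = 3987897/1030 + 24305 = 29022047/1030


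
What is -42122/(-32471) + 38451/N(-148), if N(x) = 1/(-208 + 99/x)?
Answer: -38558729353687/4805708 ≈ -8.0235e+6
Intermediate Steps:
-42122/(-32471) + 38451/N(-148) = -42122/(-32471) + 38451/((-1*(-148)/(-99 + 208*(-148)))) = -42122*(-1/32471) + 38451/((-1*(-148)/(-99 - 30784))) = 42122/32471 + 38451/((-1*(-148)/(-30883))) = 42122/32471 + 38451/((-1*(-148)*(-1/30883))) = 42122/32471 + 38451/(-148/30883) = 42122/32471 + 38451*(-30883/148) = 42122/32471 - 1187482233/148 = -38558729353687/4805708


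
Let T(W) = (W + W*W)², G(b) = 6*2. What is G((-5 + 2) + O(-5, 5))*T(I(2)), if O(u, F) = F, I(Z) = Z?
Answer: 432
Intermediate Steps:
G(b) = 12
T(W) = (W + W²)²
G((-5 + 2) + O(-5, 5))*T(I(2)) = 12*(2²*(1 + 2)²) = 12*(4*3²) = 12*(4*9) = 12*36 = 432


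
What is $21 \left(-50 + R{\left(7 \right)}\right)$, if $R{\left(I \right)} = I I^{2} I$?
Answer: $49371$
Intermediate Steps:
$R{\left(I \right)} = I^{4}$ ($R{\left(I \right)} = I^{3} I = I^{4}$)
$21 \left(-50 + R{\left(7 \right)}\right) = 21 \left(-50 + 7^{4}\right) = 21 \left(-50 + 2401\right) = 21 \cdot 2351 = 49371$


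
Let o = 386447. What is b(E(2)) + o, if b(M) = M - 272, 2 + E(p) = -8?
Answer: 386165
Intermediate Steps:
E(p) = -10 (E(p) = -2 - 8 = -10)
b(M) = -272 + M
b(E(2)) + o = (-272 - 10) + 386447 = -282 + 386447 = 386165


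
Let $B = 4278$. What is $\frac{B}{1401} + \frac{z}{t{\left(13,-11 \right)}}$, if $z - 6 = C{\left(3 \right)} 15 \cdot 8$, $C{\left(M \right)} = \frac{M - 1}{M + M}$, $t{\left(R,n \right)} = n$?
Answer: $- \frac{5796}{5137} \approx -1.1283$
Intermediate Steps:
$C{\left(M \right)} = \frac{-1 + M}{2 M}$
$z = 46$ ($z = 6 + \frac{-1 + 3}{2 \cdot 3} \cdot 15 \cdot 8 = 6 + \frac{1}{2} \cdot \frac{1}{3} \cdot 2 \cdot 15 \cdot 8 = 6 + \frac{1}{3} \cdot 15 \cdot 8 = 6 + 5 \cdot 8 = 6 + 40 = 46$)
$\frac{B}{1401} + \frac{z}{t{\left(13,-11 \right)}} = \frac{4278}{1401} + \frac{46}{-11} = 4278 \cdot \frac{1}{1401} + 46 \left(- \frac{1}{11}\right) = \frac{1426}{467} - \frac{46}{11} = - \frac{5796}{5137}$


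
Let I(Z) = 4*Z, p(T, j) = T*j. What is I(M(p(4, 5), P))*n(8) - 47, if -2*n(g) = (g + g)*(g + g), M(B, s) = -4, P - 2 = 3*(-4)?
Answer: 2001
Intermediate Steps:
P = -10 (P = 2 + 3*(-4) = 2 - 12 = -10)
n(g) = -2*g**2 (n(g) = -(g + g)*(g + g)/2 = -2*g*2*g/2 = -2*g**2)
I(M(p(4, 5), P))*n(8) - 47 = (4*(-4))*(-2*8**2) - 47 = -(-32)*64 - 47 = -16*(-128) - 47 = 2048 - 47 = 2001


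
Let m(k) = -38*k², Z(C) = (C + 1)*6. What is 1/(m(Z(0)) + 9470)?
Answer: 1/8102 ≈ 0.00012343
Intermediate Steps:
Z(C) = 6 + 6*C (Z(C) = (1 + C)*6 = 6 + 6*C)
1/(m(Z(0)) + 9470) = 1/(-38*(6 + 6*0)² + 9470) = 1/(-38*(6 + 0)² + 9470) = 1/(-38*6² + 9470) = 1/(-38*36 + 9470) = 1/(-1368 + 9470) = 1/8102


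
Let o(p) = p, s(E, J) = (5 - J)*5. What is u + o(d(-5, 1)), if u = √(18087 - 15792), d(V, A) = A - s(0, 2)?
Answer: -14 + 3*√255 ≈ 33.906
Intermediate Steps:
s(E, J) = 25 - 5*J
d(V, A) = -15 + A (d(V, A) = A - (25 - 5*2) = A - (25 - 10) = A - 1*15 = A - 15 = -15 + A)
u = 3*√255 (u = √2295 = 3*√255 ≈ 47.906)
u + o(d(-5, 1)) = 3*√255 + (-15 + 1) = 3*√255 - 14 = -14 + 3*√255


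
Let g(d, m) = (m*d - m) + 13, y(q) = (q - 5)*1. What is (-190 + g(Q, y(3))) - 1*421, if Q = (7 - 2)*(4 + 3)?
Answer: -666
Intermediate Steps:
Q = 35 (Q = 5*7 = 35)
y(q) = -5 + q (y(q) = (-5 + q)*1 = -5 + q)
g(d, m) = 13 - m + d*m (g(d, m) = (d*m - m) + 13 = (-m + d*m) + 13 = 13 - m + d*m)
(-190 + g(Q, y(3))) - 1*421 = (-190 + (13 - (-5 + 3) + 35*(-5 + 3))) - 1*421 = (-190 + (13 - 1*(-2) + 35*(-2))) - 421 = (-190 + (13 + 2 - 70)) - 421 = (-190 - 55) - 421 = -245 - 421 = -666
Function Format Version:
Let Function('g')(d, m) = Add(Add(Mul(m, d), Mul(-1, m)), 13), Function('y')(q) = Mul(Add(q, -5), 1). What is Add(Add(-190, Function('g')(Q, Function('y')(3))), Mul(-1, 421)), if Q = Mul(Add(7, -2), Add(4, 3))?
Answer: -666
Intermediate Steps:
Q = 35 (Q = Mul(5, 7) = 35)
Function('y')(q) = Add(-5, q) (Function('y')(q) = Mul(Add(-5, q), 1) = Add(-5, q))
Function('g')(d, m) = Add(13, Mul(-1, m), Mul(d, m)) (Function('g')(d, m) = Add(Add(Mul(d, m), Mul(-1, m)), 13) = Add(Add(Mul(-1, m), Mul(d, m)), 13) = Add(13, Mul(-1, m), Mul(d, m)))
Add(Add(-190, Function('g')(Q, Function('y')(3))), Mul(-1, 421)) = Add(Add(-190, Add(13, Mul(-1, Add(-5, 3)), Mul(35, Add(-5, 3)))), Mul(-1, 421)) = Add(Add(-190, Add(13, Mul(-1, -2), Mul(35, -2))), -421) = Add(Add(-190, Add(13, 2, -70)), -421) = Add(Add(-190, -55), -421) = Add(-245, -421) = -666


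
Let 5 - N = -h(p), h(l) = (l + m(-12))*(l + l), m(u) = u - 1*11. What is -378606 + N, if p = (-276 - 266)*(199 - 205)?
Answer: 20622815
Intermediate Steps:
m(u) = -11 + u (m(u) = u - 11 = -11 + u)
p = 3252 (p = -542*(-6) = 3252)
h(l) = 2*l*(-23 + l) (h(l) = (l + (-11 - 12))*(l + l) = (l - 23)*(2*l) = (-23 + l)*(2*l) = 2*l*(-23 + l))
N = 21001421 (N = 5 - (-1)*2*3252*(-23 + 3252) = 5 - (-1)*2*3252*3229 = 5 - (-1)*21001416 = 5 - 1*(-21001416) = 5 + 21001416 = 21001421)
-378606 + N = -378606 + 21001421 = 20622815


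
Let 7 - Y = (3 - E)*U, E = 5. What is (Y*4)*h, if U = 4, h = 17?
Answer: 1020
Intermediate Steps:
Y = 15 (Y = 7 - (3 - 1*5)*4 = 7 - (3 - 5)*4 = 7 - (-2)*4 = 7 - 1*(-8) = 7 + 8 = 15)
(Y*4)*h = (15*4)*17 = 60*17 = 1020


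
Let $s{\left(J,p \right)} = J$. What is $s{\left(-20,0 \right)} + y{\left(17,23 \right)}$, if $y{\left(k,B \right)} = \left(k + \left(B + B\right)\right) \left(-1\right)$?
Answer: $-83$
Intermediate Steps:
$y{\left(k,B \right)} = - k - 2 B$ ($y{\left(k,B \right)} = \left(k + 2 B\right) \left(-1\right) = - k - 2 B$)
$s{\left(-20,0 \right)} + y{\left(17,23 \right)} = -20 - 63 = -83$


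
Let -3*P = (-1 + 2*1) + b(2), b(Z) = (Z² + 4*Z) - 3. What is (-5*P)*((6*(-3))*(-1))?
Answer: 300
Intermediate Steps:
b(Z) = -3 + Z² + 4*Z
P = -10/3 (P = -((-1 + 2*1) + (-3 + 2² + 4*2))/3 = -((-1 + 2) + (-3 + 4 + 8))/3 = -(1 + 9)/3 = -⅓*10 = -10/3 ≈ -3.3333)
(-5*P)*((6*(-3))*(-1)) = (-5*(-10/3))*((6*(-3))*(-1)) = 50*(-18*(-1))/3 = (50/3)*18 = 300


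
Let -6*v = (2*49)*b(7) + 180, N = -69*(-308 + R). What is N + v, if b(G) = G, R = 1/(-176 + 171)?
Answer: 316822/15 ≈ 21121.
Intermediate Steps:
R = -⅕ (R = 1/(-5) = -⅕ ≈ -0.20000)
N = 106329/5 (N = -69*(-308 - ⅕) = -69*(-1541/5) = 106329/5 ≈ 21266.)
v = -433/3 (v = -((2*49)*7 + 180)/6 = -(98*7 + 180)/6 = -(686 + 180)/6 = -⅙*866 = -433/3 ≈ -144.33)
N + v = 106329/5 - 433/3 = 316822/15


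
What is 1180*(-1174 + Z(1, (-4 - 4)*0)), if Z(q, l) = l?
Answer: -1385320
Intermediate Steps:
1180*(-1174 + Z(1, (-4 - 4)*0)) = 1180*(-1174 + (-4 - 4)*0) = 1180*(-1174 - 8*0) = 1180*(-1174 + 0) = 1180*(-1174) = -1385320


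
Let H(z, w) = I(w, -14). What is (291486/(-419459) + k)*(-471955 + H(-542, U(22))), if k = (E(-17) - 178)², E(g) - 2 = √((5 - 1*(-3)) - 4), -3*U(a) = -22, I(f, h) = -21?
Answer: -5993740839475248/419459 ≈ -1.4289e+10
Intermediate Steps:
U(a) = 22/3 (U(a) = -⅓*(-22) = 22/3)
H(z, w) = -21
E(g) = 4 (E(g) = 2 + √((5 - 1*(-3)) - 4) = 2 + √((5 + 3) - 4) = 2 + √(8 - 4) = 2 + √4 = 2 + 2 = 4)
k = 30276 (k = (4 - 178)² = (-174)² = 30276)
(291486/(-419459) + k)*(-471955 + H(-542, U(22))) = (291486/(-419459) + 30276)*(-471955 - 21) = (291486*(-1/419459) + 30276)*(-471976) = (-291486/419459 + 30276)*(-471976) = (12699249198/419459)*(-471976) = -5993740839475248/419459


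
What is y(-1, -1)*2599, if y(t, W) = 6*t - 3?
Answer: -23391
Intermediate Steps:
y(t, W) = -3 + 6*t
y(-1, -1)*2599 = (-3 + 6*(-1))*2599 = (-3 - 6)*2599 = -9*2599 = -23391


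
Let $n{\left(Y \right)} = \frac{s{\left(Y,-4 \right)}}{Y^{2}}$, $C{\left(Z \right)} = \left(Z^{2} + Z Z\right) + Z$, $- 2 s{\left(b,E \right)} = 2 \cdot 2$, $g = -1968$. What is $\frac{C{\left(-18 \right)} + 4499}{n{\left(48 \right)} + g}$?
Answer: $- \frac{5908608}{2267137} \approx -2.6062$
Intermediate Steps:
$s{\left(b,E \right)} = -2$ ($s{\left(b,E \right)} = - \frac{2 \cdot 2}{2} = \left(- \frac{1}{2}\right) 4 = -2$)
$C{\left(Z \right)} = Z + 2 Z^{2}$ ($C{\left(Z \right)} = \left(Z^{2} + Z^{2}\right) + Z = 2 Z^{2} + Z = Z + 2 Z^{2}$)
$n{\left(Y \right)} = - \frac{2}{Y^{2}}$
$\frac{C{\left(-18 \right)} + 4499}{n{\left(48 \right)} + g} = \frac{- 18 \left(1 + 2 \left(-18\right)\right) + 4499}{- \frac{2}{2304} - 1968} = \frac{- 18 \left(1 - 36\right) + 4499}{\left(-2\right) \frac{1}{2304} - 1968} = \frac{\left(-18\right) \left(-35\right) + 4499}{- \frac{1}{1152} - 1968} = \frac{630 + 4499}{- \frac{2267137}{1152}} = 5129 \left(- \frac{1152}{2267137}\right) = - \frac{5908608}{2267137}$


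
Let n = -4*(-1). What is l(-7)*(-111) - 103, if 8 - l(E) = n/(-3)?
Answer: -1139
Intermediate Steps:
n = 4
l(E) = 28/3 (l(E) = 8 - 4/(-3) = 8 - 4*(-1)/3 = 8 - 1*(-4/3) = 8 + 4/3 = 28/3)
l(-7)*(-111) - 103 = (28/3)*(-111) - 103 = -1036 - 103 = -1139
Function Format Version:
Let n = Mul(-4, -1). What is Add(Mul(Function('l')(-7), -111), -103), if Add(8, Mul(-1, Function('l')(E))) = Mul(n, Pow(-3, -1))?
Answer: -1139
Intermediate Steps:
n = 4
Function('l')(E) = Rational(28, 3) (Function('l')(E) = Add(8, Mul(-1, Mul(4, Pow(-3, -1)))) = Add(8, Mul(-1, Mul(4, Rational(-1, 3)))) = Add(8, Mul(-1, Rational(-4, 3))) = Add(8, Rational(4, 3)) = Rational(28, 3))
Add(Mul(Function('l')(-7), -111), -103) = Add(Mul(Rational(28, 3), -111), -103) = Add(-1036, -103) = -1139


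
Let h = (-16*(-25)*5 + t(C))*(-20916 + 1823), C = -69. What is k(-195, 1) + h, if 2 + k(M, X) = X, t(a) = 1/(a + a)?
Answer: -5269649045/138 ≈ -3.8186e+7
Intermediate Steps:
t(a) = 1/(2*a)
k(M, X) = -2 + X
h = -5269648907/138 (h = (-16*(-25)*5 + (1/2)/(-69))*(-20916 + 1823) = (400*5 + (1/2)*(-1/69))*(-19093) = (2000 - 1/138)*(-19093) = (275999/138)*(-19093) = -5269648907/138 ≈ -3.8186e+7)
k(-195, 1) + h = (-2 + 1) - 5269648907/138 = -1 - 5269648907/138 = -5269649045/138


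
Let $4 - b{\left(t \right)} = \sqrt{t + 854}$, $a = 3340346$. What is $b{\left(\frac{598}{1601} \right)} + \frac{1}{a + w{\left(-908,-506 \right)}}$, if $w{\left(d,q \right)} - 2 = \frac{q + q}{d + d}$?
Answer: $\frac{6066073434}{1516518245} - \frac{2 \sqrt{547482763}}{1601} \approx -25.23$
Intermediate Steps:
$w{\left(d,q \right)} = 2 + \frac{q}{d}$ ($w{\left(d,q \right)} = 2 + \frac{q + q}{d + d} = 2 + \frac{2 q}{2 d} = 2 + 2 q \frac{1}{2 d} = 2 + \frac{q}{d}$)
$b{\left(t \right)} = 4 - \sqrt{854 + t}$ ($b{\left(t \right)} = 4 - \sqrt{t + 854} = 4 - \sqrt{854 + t}$)
$b{\left(\frac{598}{1601} \right)} + \frac{1}{a + w{\left(-908,-506 \right)}} = \left(4 - \sqrt{854 + \frac{598}{1601}}\right) + \frac{1}{3340346 + \left(2 - \frac{506}{-908}\right)} = \left(4 - \sqrt{854 + 598 \cdot \frac{1}{1601}}\right) + \frac{1}{3340346 + \left(2 - - \frac{253}{454}\right)} = \left(4 - \sqrt{854 + \frac{598}{1601}}\right) + \frac{1}{3340346 + \left(2 + \frac{253}{454}\right)} = \left(4 - \sqrt{\frac{1367852}{1601}}\right) + \frac{1}{3340346 + \frac{1161}{454}} = \left(4 - \frac{2 \sqrt{547482763}}{1601}\right) + \frac{1}{\frac{1516518245}{454}} = \left(4 - \frac{2 \sqrt{547482763}}{1601}\right) + \frac{454}{1516518245} = \frac{6066073434}{1516518245} - \frac{2 \sqrt{547482763}}{1601}$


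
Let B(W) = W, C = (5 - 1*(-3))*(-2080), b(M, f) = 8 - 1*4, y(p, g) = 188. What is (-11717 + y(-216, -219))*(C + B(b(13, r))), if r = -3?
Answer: 191796444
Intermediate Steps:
b(M, f) = 4 (b(M, f) = 8 - 4 = 4)
C = -16640 (C = (5 + 3)*(-2080) = 8*(-2080) = -16640)
(-11717 + y(-216, -219))*(C + B(b(13, r))) = (-11717 + 188)*(-16640 + 4) = -11529*(-16636) = 191796444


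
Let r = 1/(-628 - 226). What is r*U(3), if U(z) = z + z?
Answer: -3/427 ≈ -0.0070258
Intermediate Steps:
U(z) = 2*z
r = -1/854 (r = 1/(-854) = -1/854 ≈ -0.0011710)
r*U(3) = -3/427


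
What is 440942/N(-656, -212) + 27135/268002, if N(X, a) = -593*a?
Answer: 562891859/155982127 ≈ 3.6087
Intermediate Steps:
440942/N(-656, -212) + 27135/268002 = 440942/((-593*(-212))) + 27135/268002 = 440942/125716 + 27135*(1/268002) = 440942*(1/125716) + 1005/9926 = 220471/62858 + 1005/9926 = 562891859/155982127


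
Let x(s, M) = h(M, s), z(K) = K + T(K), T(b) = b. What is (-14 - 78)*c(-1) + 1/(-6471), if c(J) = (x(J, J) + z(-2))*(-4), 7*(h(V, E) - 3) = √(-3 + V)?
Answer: -2381329/6471 + 736*I/7 ≈ -368.0 + 105.14*I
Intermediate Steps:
h(V, E) = 3 + √(-3 + V)/7
z(K) = 2*K (z(K) = K + K = 2*K)
x(s, M) = 3 + √(-3 + M)/7
c(J) = 4 - 4*√(-3 + J)/7 (c(J) = ((3 + √(-3 + J)/7) + 2*(-2))*(-4) = ((3 + √(-3 + J)/7) - 4)*(-4) = (-1 + √(-3 + J)/7)*(-4) = 4 - 4*√(-3 + J)/7)
(-14 - 78)*c(-1) + 1/(-6471) = (-14 - 78)*(4 - 4*√(-3 - 1)/7) + 1/(-6471) = -92*(4 - 8*I/7) - 1/6471 = (-368 + 736*I/7) - 1/6471 = -2381329/6471 + 736*I/7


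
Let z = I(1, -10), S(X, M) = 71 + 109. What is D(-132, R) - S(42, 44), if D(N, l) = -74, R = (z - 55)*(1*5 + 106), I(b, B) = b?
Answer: -254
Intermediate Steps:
S(X, M) = 180
z = 1
R = -5994 (R = (1 - 55)*(1*5 + 106) = -54*(5 + 106) = -54*111 = -5994)
D(-132, R) - S(42, 44) = -74 - 1*180 = -74 - 180 = -254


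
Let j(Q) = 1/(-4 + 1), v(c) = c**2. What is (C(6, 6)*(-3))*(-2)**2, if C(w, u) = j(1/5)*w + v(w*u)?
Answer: -15528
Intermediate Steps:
j(Q) = -1/3 (j(Q) = 1/(-3) = -1/3)
C(w, u) = -w/3 + u**2*w**2 (C(w, u) = -w/3 + (w*u)**2 = -w/3 + (u*w)**2 = -w/3 + u**2*w**2)
(C(6, 6)*(-3))*(-2)**2 = ((6*(-1/3 + 6*6**2))*(-3))*(-2)**2 = ((6*(-1/3 + 6*36))*(-3))*4 = ((6*(-1/3 + 216))*(-3))*4 = ((6*(647/3))*(-3))*4 = (1294*(-3))*4 = -3882*4 = -15528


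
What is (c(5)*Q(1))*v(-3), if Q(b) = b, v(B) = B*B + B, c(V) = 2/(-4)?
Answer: -3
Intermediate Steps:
c(V) = -½ (c(V) = 2*(-¼) = -½)
v(B) = B + B² (v(B) = B² + B = B + B²)
(c(5)*Q(1))*v(-3) = (-½*1)*(-3*(1 - 3)) = -(-3)*(-2)/2 = -½*6 = -3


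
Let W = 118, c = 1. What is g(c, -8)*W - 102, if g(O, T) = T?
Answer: -1046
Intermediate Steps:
g(c, -8)*W - 102 = -8*118 - 102 = -944 - 102 = -1046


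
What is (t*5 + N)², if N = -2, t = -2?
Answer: 144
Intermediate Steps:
(t*5 + N)² = (-2*5 - 2)² = (-10 - 2)² = (-12)² = 144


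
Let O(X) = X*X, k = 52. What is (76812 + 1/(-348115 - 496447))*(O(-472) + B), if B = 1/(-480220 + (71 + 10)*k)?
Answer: 6879531431601691846953/402018268496 ≈ 1.7112e+10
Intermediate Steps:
O(X) = X²
B = -1/476008 (B = 1/(-480220 + (71 + 10)*52) = 1/(-480220 + 81*52) = 1/(-480220 + 4212) = 1/(-476008) = -1/476008 ≈ -2.1008e-6)
(76812 + 1/(-348115 - 496447))*(O(-472) + B) = (76812 + 1/(-348115 - 496447))*((-472)² - 1/476008) = (76812 + 1/(-844562))*(222784 - 1/476008) = (76812 - 1/844562)*(106046966271/476008) = (64872496343/844562)*(106046966271/476008) = 6879531431601691846953/402018268496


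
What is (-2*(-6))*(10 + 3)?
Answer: 156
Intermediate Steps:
(-2*(-6))*(10 + 3) = 12*13 = 156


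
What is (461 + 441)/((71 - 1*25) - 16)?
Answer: 451/15 ≈ 30.067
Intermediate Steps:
(461 + 441)/((71 - 1*25) - 16) = 902/((71 - 25) - 16) = 902/(46 - 16) = 902/30 = 902*(1/30) = 451/15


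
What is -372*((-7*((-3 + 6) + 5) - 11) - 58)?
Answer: 46500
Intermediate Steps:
-372*((-7*((-3 + 6) + 5) - 11) - 58) = -372*((-7*(3 + 5) - 11) - 58) = -372*((-7*8 - 11) - 58) = -372*((-56 - 11) - 58) = -372*(-67 - 58) = -372*(-125) = 46500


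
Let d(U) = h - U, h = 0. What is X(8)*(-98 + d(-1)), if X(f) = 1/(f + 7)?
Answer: -97/15 ≈ -6.4667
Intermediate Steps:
d(U) = -U (d(U) = 0 - U = -U)
X(f) = 1/(7 + f)
X(8)*(-98 + d(-1)) = (-98 - 1*(-1))/(7 + 8) = (-98 + 1)/15 = (1/15)*(-97) = -97/15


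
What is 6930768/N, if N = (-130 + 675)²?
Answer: 6930768/297025 ≈ 23.334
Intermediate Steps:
N = 297025 (N = 545² = 297025)
6930768/N = 6930768/297025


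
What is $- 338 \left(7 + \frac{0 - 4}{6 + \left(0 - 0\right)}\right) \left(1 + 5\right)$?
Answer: $-12844$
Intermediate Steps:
$- 338 \left(7 + \frac{0 - 4}{6 + \left(0 - 0\right)}\right) \left(1 + 5\right) = - 338 \left(7 - \frac{4}{6 + \left(0 + 0\right)}\right) 6 = - 338 \left(7 - \frac{4}{6 + 0}\right) 6 = - 338 \left(7 - \frac{4}{6}\right) 6 = - 338 \left(7 - \frac{2}{3}\right) 6 = - 338 \cdot \frac{19}{3} \cdot 6 = \left(-338\right) 38 = -12844$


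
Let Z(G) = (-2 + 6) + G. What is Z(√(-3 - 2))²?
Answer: (4 + I*√5)² ≈ 11.0 + 17.889*I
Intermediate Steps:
Z(G) = 4 + G
Z(√(-3 - 2))² = (4 + √(-3 - 2))² = (4 + √(-5))² = (4 + I*√5)²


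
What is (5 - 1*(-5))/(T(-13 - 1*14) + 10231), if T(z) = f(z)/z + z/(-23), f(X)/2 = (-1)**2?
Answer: 3105/3177067 ≈ 0.00097732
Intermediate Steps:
f(X) = 2 (f(X) = 2*(-1)**2 = 2*1 = 2)
T(z) = 2/z - z/23 (T(z) = 2/z + z/(-23) = 2/z + z*(-1/23) = 2/z - z/23)
(5 - 1*(-5))/(T(-13 - 1*14) + 10231) = (5 - 1*(-5))/((2/(-13 - 1*14) - (-13 - 1*14)/23) + 10231) = (5 + 5)/((2/(-13 - 14) - (-13 - 14)/23) + 10231) = 10/((2/(-27) - 1/23*(-27)) + 10231) = 10/((2*(-1/27) + 27/23) + 10231) = 10/((-2/27 + 27/23) + 10231) = 10/(683/621 + 10231) = 10/(6354134/621) = (621/6354134)*10 = 3105/3177067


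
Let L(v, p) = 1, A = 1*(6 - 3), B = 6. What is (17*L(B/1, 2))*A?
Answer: 51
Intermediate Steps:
A = 3 (A = 1*3 = 3)
(17*L(B/1, 2))*A = (17*1)*3 = 17*3 = 51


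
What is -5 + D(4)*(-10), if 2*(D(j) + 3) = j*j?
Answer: -55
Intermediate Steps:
D(j) = -3 + j**2/2 (D(j) = -3 + (j*j)/2 = -3 + j**2/2)
-5 + D(4)*(-10) = -5 + (-3 + (1/2)*4**2)*(-10) = -5 + (-3 + (1/2)*16)*(-10) = -5 + (-3 + 8)*(-10) = -5 + 5*(-10) = -5 - 50 = -55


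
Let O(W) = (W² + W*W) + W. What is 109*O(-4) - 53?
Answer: 2999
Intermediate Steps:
O(W) = W + 2*W² (O(W) = (W² + W²) + W = 2*W² + W = W + 2*W²)
109*O(-4) - 53 = 109*(-4*(1 + 2*(-4))) - 53 = 109*(-4*(1 - 8)) - 53 = 109*(-4*(-7)) - 53 = 109*28 - 53 = 3052 - 53 = 2999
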